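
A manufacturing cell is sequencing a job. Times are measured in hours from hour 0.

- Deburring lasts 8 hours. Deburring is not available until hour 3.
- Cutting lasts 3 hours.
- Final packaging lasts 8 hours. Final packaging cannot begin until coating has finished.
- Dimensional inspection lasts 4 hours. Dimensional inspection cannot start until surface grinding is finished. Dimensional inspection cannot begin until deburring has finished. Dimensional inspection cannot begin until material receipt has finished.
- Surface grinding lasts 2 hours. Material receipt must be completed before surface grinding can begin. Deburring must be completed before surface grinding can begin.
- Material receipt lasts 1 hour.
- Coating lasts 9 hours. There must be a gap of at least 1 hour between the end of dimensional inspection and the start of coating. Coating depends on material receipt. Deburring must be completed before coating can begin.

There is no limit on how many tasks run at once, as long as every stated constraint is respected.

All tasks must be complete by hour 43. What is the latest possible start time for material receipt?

18

Nothing follows final packaging; the deadline of hour 43 is its only limit. It must start by 43 − 8 = hour 35.
Since final packaging (must start by hour 35) depends on it, coating must finish by hour 35. Backing off its 9-hour duration gives a latest start of hour 26.
Dimensional inspection must finish before coating (must start by hour 26, minus 1-hour gap → hour 25). With a 4-hour duration, dimensional inspection must start by 25 − 4 = hour 21.
Since dimensional inspection (must start by hour 21) depends on it, surface grinding must finish by hour 21. Backing off its 2-hour duration gives a latest start of hour 19.
Material receipt must finish in time for surface grinding (must start by hour 19); dimensional inspection (must start by hour 21); coating (must start by hour 26). The tightest is hour 19, so material receipt must start by 19 − 1 = hour 18.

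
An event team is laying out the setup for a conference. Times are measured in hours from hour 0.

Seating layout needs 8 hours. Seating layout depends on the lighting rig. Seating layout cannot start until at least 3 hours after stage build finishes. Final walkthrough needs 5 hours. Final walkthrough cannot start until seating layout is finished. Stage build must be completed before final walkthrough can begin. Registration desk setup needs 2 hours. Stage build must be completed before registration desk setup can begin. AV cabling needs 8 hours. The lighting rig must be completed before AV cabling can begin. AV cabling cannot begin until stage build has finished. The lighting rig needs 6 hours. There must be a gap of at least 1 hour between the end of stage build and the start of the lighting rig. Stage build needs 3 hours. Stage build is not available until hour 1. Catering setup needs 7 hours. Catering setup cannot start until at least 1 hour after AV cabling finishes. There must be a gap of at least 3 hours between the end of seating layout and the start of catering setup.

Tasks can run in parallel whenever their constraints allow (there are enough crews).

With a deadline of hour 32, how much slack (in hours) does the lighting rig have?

Stage build cannot begin until its own release at hour 1. It runs from hour 1 to 1 + 3 = hour 4.
After stage build (finishes hour 4, plus 1-hour gap → hour 5), the lighting rig can start at hour 5 and finishes at hour 11.

Working backward from the deadline:
Nothing follows catering setup; the deadline of hour 32 is its only limit. It must start by 32 − 7 = hour 25.
AV cabling feeds into catering setup (must start by hour 25, minus 1-hour gap → hour 24); so AV cabling must finish by hour 24 and therefore start by hour 16.
Final walkthrough has no dependents, so it just needs to finish by hour 32. Starting by 32 − 5 = hour 27 achieves that.
Seating layout must finish in time for catering setup (must start by hour 25, minus 3-hour gap → hour 22); final walkthrough (must start by hour 27). The tightest is hour 22, so seating layout must start by 22 − 8 = hour 14.
The lighting rig must finish in time for AV cabling (must start by hour 16); seating layout (must start by hour 14). The tightest is hour 14, so the lighting rig must start by 14 − 6 = hour 8.
So the lighting rig can start as early as hour 5 and as late as hour 8, giving 8 − 5 = 3 hours of slack.

3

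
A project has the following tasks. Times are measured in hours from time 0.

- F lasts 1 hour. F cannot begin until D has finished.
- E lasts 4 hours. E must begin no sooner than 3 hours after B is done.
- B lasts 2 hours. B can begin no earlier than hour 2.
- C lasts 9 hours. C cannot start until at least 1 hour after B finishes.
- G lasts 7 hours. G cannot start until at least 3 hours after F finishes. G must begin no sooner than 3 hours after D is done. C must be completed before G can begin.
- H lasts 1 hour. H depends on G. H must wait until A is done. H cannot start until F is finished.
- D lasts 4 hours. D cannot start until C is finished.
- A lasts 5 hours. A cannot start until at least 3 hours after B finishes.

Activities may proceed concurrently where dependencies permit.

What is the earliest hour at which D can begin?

B cannot begin until its own release at hour 2. It runs from hour 2 to 2 + 2 = hour 4.
C waits on B (finishes hour 4, plus 1-hour gap → hour 5), so it starts at hour 5 and finishes at 5 + 9 = hour 14.
D waits on C (finishes hour 14), so the earliest it can start is hour 14.

14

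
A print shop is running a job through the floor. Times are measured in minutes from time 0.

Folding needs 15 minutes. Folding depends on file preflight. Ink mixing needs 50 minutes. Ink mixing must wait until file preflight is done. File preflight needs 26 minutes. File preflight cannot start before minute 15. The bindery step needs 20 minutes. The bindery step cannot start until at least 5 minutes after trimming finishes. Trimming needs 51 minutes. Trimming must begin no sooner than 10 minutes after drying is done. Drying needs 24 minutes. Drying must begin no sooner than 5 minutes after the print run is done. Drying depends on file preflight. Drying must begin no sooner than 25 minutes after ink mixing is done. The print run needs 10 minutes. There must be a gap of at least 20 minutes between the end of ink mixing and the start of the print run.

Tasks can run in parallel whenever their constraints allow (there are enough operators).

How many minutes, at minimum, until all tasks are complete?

236

After its own release at minute 15, file preflight can start at minute 15 and finishes at minute 41.
After file preflight (finishes minute 41), folding can start at minute 41 and finishes at minute 56.
After file preflight (finishes minute 41), ink mixing can start at minute 41 and finishes at minute 91.
The print run cannot begin until ink mixing (finishes minute 91, plus 20-minute gap → minute 111). It runs from minute 111 to 111 + 10 = minute 121.
For drying: the print run (finishes minute 121, plus 5-minute gap → minute 126); file preflight (finishes minute 41); ink mixing (finishes minute 91, plus 25-minute gap → minute 116). Taking the maximum gives a start of minute 126, and it finishes at 126 + 24 = minute 150.
After drying (finishes minute 150, plus 10-minute gap → minute 160), trimming can start at minute 160 and finishes at minute 211.
After trimming (finishes minute 211, plus 5-minute gap → minute 216), the bindery step can start at minute 216 and finishes at minute 236.
All tasks are finished once the last one completes. Finish times: File preflight at 41, Ink mixing at 91, The print run at 121, Drying at 150, Trimming at 211, Folding at 56, The bindery step at 236. The latest is minute 236.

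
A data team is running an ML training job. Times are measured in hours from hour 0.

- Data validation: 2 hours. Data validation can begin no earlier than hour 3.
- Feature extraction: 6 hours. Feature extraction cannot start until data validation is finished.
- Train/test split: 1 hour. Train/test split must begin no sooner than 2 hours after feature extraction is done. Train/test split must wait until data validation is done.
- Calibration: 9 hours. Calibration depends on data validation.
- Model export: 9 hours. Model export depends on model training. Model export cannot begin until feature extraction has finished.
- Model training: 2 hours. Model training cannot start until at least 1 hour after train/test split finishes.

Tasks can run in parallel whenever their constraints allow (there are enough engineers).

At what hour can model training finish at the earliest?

17

After its own release at hour 3, data validation can start at hour 3 and finishes at hour 5.
After data validation (finishes hour 5), feature extraction can start at hour 5 and finishes at hour 11.
Train/test split has to wait for feature extraction (finishes hour 11, plus 2-hour gap → hour 13); data validation (finishes hour 5). The latest of these is hour 13, so train/test split runs hour 13 to 13 + 1 = hour 14.
Model training waits on train/test split (finishes hour 14, plus 1-hour gap → hour 15), so it starts at hour 15 and finishes at 15 + 2 = hour 17.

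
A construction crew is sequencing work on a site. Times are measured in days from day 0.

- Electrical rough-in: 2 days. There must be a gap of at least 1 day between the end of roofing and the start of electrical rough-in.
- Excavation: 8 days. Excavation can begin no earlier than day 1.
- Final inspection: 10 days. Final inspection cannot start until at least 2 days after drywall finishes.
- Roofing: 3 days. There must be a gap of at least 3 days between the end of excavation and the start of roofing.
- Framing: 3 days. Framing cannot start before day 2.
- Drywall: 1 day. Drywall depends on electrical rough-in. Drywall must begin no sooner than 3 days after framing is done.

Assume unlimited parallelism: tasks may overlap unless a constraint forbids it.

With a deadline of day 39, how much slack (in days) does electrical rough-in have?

Excavation cannot begin until its own release at day 1. It runs from day 1 to 1 + 8 = day 9.
After excavation (finishes day 9, plus 3-day gap → day 12), roofing can start at day 12 and finishes at day 15.
After roofing (finishes day 15, plus 1-day gap → day 16), electrical rough-in can start at day 16 and finishes at day 18.

Working backward from the deadline:
Final inspection has no dependents, so it just needs to finish by day 39. Starting by 39 − 10 = day 29 achieves that.
Since final inspection (must start by day 29, minus 2-day gap → day 27) depends on it, drywall must finish by day 27. Backing off its 1-day duration gives a latest start of day 26.
Electrical rough-in must finish before drywall (must start by day 26). With a 2-day duration, electrical rough-in must start by 26 − 2 = day 24.
So electrical rough-in can start as early as day 16 and as late as day 24, giving 24 − 16 = 8 days of slack.

8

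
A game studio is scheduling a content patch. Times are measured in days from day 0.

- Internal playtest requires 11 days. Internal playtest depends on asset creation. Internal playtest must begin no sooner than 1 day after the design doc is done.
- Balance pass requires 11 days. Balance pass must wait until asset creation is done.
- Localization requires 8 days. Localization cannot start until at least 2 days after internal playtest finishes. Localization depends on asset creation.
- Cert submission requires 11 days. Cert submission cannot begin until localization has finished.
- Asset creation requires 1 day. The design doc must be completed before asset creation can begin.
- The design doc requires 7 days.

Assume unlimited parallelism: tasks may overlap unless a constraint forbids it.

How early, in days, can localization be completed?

The design doc can start immediately at day 0; it finishes at day 7.
Asset creation cannot begin until the design doc (finishes day 7). It runs from day 7 to 7 + 1 = day 8.
For internal playtest: asset creation (finishes day 8); the design doc (finishes day 7, plus 1-day gap → day 8). Taking the maximum gives a start of day 8, and it finishes at 8 + 11 = day 19.
Localization has to wait for internal playtest (finishes day 19, plus 2-day gap → day 21); asset creation (finishes day 8). The latest of these is day 21, so localization runs day 21 to 21 + 8 = day 29.

29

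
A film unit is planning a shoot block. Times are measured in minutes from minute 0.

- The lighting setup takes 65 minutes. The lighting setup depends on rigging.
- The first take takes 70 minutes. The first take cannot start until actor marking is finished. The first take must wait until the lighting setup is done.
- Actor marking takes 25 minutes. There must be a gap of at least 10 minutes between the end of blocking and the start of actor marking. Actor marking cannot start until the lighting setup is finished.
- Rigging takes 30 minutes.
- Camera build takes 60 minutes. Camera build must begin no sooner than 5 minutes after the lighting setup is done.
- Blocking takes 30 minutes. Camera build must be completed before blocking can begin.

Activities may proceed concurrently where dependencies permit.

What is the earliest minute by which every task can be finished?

Rigging can start immediately at minute 0; it finishes at minute 30.
The lighting setup cannot begin until rigging (finishes minute 30). It runs from minute 30 to 30 + 65 = minute 95.
Camera build waits on the lighting setup (finishes minute 95, plus 5-minute gap → minute 100), so it starts at minute 100 and finishes at 100 + 60 = minute 160.
Blocking waits on camera build (finishes minute 160), so it starts at minute 160 and finishes at 160 + 30 = minute 190.
Actor marking cannot start until blocking (finishes minute 190, plus 10-minute gap → minute 200); the lighting setup (finishes minute 95). The controlling bound is minute 200, so actor marking finishes at 200 + 25 = minute 225.
For the first take: actor marking (finishes minute 225); the lighting setup (finishes minute 95). Taking the maximum gives a start of minute 225, and it finishes at 225 + 70 = minute 295.
All tasks are finished once the last one completes. Finish times: Rigging at 30, The lighting setup at 95, Camera build at 160, Blocking at 190, Actor marking at 225, The first take at 295. The latest is minute 295.

295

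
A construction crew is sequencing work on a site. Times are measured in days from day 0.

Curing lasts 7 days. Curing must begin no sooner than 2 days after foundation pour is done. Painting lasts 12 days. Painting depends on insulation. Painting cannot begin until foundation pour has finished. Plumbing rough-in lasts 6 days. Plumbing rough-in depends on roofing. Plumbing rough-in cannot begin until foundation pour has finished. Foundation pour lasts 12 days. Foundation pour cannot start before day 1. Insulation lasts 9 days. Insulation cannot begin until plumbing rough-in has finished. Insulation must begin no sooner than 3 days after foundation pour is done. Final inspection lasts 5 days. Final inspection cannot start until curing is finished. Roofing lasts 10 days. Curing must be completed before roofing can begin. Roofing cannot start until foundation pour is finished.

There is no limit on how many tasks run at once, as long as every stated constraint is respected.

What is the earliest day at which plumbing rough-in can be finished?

38

After its own release at day 1, foundation pour can start at day 1 and finishes at day 13.
Curing waits on foundation pour (finishes day 13, plus 2-day gap → day 15), so it starts at day 15 and finishes at 15 + 7 = day 22.
Roofing has to wait for curing (finishes day 22); foundation pour (finishes day 13). The latest of these is day 22, so roofing runs day 22 to 22 + 10 = day 32.
Plumbing rough-in has to wait for roofing (finishes day 32); foundation pour (finishes day 13). The latest of these is day 32, so plumbing rough-in runs day 32 to 32 + 6 = day 38.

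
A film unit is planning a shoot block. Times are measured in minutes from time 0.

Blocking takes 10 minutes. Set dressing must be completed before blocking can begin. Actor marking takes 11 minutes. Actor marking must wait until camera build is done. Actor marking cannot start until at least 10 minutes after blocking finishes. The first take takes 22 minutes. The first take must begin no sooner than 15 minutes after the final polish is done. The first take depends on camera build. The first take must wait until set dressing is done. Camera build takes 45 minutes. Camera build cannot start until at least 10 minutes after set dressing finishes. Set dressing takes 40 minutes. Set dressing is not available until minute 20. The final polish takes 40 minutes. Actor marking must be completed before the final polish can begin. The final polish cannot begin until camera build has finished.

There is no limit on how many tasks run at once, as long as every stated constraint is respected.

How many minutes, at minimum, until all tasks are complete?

Set dressing cannot begin until its own release at minute 20. It runs from minute 20 to 20 + 40 = minute 60.
After set dressing (finishes minute 60), blocking can start at minute 60 and finishes at minute 70.
Camera build cannot begin until set dressing (finishes minute 60, plus 10-minute gap → minute 70). It runs from minute 70 to 70 + 45 = minute 115.
Actor marking cannot start until camera build (finishes minute 115); blocking (finishes minute 70, plus 10-minute gap → minute 80). The controlling bound is minute 115, so actor marking finishes at 115 + 11 = minute 126.
For the final polish: actor marking (finishes minute 126); camera build (finishes minute 115). Taking the maximum gives a start of minute 126, and it finishes at 126 + 40 = minute 166.
The first take cannot start until the final polish (finishes minute 166, plus 15-minute gap → minute 181); camera build (finishes minute 115); set dressing (finishes minute 60). The controlling bound is minute 181, so the first take finishes at 181 + 22 = minute 203.
All tasks are finished once the last one completes. Finish times: Set dressing at 60, Camera build at 115, Blocking at 70, Actor marking at 126, The final polish at 166, The first take at 203. The latest is minute 203.

203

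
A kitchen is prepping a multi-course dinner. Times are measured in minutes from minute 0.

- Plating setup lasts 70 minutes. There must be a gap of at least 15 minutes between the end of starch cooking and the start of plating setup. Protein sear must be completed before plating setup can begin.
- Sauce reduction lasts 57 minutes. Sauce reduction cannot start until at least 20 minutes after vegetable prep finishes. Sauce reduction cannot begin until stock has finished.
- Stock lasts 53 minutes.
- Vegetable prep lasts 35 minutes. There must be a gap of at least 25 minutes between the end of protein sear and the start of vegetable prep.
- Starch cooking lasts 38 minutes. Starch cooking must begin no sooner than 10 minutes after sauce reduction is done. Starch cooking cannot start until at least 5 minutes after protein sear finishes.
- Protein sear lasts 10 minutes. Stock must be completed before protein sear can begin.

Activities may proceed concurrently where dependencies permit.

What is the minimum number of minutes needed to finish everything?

Stock has no prerequisites, so it starts at minute 0 and finishes at minute 53.
After stock (finishes minute 53), protein sear can start at minute 53 and finishes at minute 63.
After protein sear (finishes minute 63, plus 25-minute gap → minute 88), vegetable prep can start at minute 88 and finishes at minute 123.
For sauce reduction: vegetable prep (finishes minute 123, plus 20-minute gap → minute 143); stock (finishes minute 53). Taking the maximum gives a start of minute 143, and it finishes at 143 + 57 = minute 200.
For starch cooking: sauce reduction (finishes minute 200, plus 10-minute gap → minute 210); protein sear (finishes minute 63, plus 5-minute gap → minute 68). Taking the maximum gives a start of minute 210, and it finishes at 210 + 38 = minute 248.
Plating setup has to wait for starch cooking (finishes minute 248, plus 15-minute gap → minute 263); protein sear (finishes minute 63). The latest of these is minute 263, so plating setup runs minute 263 to 263 + 70 = minute 333.
All tasks are finished once the last one completes. Finish times: Stock at 53, Protein sear at 63, Vegetable prep at 123, Sauce reduction at 200, Starch cooking at 248, Plating setup at 333. The latest is minute 333.

333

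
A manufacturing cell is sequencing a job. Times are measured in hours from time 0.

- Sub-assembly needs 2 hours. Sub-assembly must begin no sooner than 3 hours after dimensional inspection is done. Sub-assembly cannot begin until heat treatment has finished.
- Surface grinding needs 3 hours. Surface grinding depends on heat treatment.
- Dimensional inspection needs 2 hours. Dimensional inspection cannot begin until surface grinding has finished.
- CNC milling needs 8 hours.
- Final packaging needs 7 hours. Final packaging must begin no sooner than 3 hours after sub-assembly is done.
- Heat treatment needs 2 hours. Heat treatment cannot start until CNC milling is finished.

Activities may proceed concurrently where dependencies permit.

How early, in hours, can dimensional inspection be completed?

15

CNC milling has no prerequisites, so it starts at hour 0 and finishes at hour 8.
Heat treatment cannot begin until CNC milling (finishes hour 8). It runs from hour 8 to 8 + 2 = hour 10.
After heat treatment (finishes hour 10), surface grinding can start at hour 10 and finishes at hour 13.
Dimensional inspection waits on surface grinding (finishes hour 13), so it starts at hour 13 and finishes at 13 + 2 = hour 15.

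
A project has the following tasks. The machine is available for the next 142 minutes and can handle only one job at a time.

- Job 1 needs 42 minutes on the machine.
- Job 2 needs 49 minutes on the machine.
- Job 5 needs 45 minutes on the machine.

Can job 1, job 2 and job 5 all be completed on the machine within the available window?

Yes

Running back to back, the jobs need 42 + 49 + 45 = 136 minutes on the machine.
Since 136 ≤ 142, they fit within the window.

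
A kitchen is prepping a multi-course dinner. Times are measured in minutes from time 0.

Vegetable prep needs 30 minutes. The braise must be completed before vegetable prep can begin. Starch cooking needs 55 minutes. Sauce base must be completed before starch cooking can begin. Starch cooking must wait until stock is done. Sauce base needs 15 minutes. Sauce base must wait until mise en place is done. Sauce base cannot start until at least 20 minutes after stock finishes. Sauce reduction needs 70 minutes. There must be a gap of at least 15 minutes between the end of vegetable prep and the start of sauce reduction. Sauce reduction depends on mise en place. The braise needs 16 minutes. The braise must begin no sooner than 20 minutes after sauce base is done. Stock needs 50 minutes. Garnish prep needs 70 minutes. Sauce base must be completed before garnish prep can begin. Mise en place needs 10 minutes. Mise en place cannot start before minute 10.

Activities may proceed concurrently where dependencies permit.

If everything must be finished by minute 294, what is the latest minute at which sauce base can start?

To finish by minute 294, sauce reduction (duration 70) must start no later than minute 224.
Vegetable prep must finish before sauce reduction (must start by minute 224, minus 15-minute gap → minute 209). With a 30-minute duration, vegetable prep must start by 209 − 30 = minute 179.
The braise must finish before vegetable prep (must start by minute 179). With a 16-minute duration, the braise must start by 179 − 16 = minute 163.
Starch cooking must finish by minute 294; it takes 55 minutes, so it must start by 294 − 55 = minute 239.
Garnish prep has no dependents, so it just needs to finish by minute 294. Starting by 294 − 70 = minute 224 achieves that.
Sauce base feeds the braise (must start by minute 163, minus 20-minute gap → minute 143); starch cooking (must start by minute 239); garnish prep (must start by minute 224). Taking the minimum, sauce base must finish by minute 143 and start by 143 − 15 = minute 128.

128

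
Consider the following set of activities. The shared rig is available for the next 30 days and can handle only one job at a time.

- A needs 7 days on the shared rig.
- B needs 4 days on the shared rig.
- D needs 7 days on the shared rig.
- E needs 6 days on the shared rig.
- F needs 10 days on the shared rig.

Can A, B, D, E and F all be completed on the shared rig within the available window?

Running back to back, the jobs need 7 + 4 + 7 + 6 + 10 = 34 days on the shared rig.
Since 34 > 30, they cannot all fit.

No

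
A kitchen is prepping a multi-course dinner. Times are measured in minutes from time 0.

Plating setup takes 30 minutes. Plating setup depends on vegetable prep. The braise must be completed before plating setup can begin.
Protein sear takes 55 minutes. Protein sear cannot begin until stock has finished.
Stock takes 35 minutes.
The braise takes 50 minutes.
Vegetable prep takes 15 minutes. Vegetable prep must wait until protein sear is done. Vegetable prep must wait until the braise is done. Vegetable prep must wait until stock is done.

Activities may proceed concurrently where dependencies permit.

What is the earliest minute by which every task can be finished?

135

The braise has no prerequisites, so it starts at minute 0 and finishes at minute 50.
Nothing blocks stock, so it runs from minute 0 to minute 35.
Protein sear waits on stock (finishes minute 35), so it starts at minute 35 and finishes at 35 + 55 = minute 90.
Vegetable prep cannot start until protein sear (finishes minute 90); the braise (finishes minute 50); stock (finishes minute 35). The controlling bound is minute 90, so vegetable prep finishes at 90 + 15 = minute 105.
Plating setup needs all of vegetable prep (finishes minute 105); the braise (finishes minute 50). That puts its earliest start at minute 105; it finishes at 105 + 30 = minute 135.
All tasks are finished once the last one completes. Finish times: Stock at 35, The braise at 50, Protein sear at 90, Vegetable prep at 105, Plating setup at 135. The latest is minute 135.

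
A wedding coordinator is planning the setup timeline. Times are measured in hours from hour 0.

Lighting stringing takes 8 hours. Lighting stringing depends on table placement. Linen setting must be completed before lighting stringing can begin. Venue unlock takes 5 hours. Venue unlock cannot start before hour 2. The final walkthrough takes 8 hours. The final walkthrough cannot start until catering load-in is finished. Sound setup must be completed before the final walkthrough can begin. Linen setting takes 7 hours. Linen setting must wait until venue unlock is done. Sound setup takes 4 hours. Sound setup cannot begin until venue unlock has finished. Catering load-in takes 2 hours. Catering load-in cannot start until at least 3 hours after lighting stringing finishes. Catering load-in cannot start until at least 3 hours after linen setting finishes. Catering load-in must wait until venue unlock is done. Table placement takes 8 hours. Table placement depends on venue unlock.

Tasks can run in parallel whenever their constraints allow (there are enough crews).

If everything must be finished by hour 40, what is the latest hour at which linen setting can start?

12

The final walkthrough has no dependents, so it just needs to finish by hour 40. Starting by 40 − 8 = hour 32 achieves that.
Catering load-in has to be done before the final walkthrough (must start by hour 32). That means finishing by hour 32, i.e. starting by 32 − 2 = hour 30.
Since catering load-in (must start by hour 30, minus 3-hour gap → hour 27) depends on it, lighting stringing must finish by hour 27. Backing off its 8-hour duration gives a latest start of hour 19.
Linen setting has several dependents: lighting stringing (must start by hour 19); catering load-in (must start by hour 30, minus 3-hour gap → hour 27). The earliest of those limits is hour 19, so linen setting must start by 19 − 7 = hour 12.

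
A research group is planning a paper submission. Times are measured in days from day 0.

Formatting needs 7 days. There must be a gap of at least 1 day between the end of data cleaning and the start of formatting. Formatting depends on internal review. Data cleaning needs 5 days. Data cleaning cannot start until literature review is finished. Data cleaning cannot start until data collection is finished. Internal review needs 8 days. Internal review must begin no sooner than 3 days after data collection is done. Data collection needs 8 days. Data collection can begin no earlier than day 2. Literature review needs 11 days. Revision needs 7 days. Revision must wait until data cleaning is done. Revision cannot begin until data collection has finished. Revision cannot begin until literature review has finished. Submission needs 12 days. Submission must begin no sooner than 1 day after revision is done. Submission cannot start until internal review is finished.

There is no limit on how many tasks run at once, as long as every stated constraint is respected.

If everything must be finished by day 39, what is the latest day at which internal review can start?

To finish by day 39, submission (duration 12) must start no later than day 27.
To finish by day 39, formatting (duration 7) must start no later than day 32.
Internal review feeds formatting (must start by day 32); submission (must start by day 27). Taking the minimum, internal review must finish by day 27 and start by 27 − 8 = day 19.

19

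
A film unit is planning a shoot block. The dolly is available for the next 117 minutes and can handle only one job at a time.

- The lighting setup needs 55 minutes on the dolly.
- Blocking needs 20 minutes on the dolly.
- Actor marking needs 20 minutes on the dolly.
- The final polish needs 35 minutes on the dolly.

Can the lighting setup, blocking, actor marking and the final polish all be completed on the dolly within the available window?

Running back to back, the jobs need 55 + 20 + 20 + 35 = 130 minutes on the dolly.
Since 130 > 117, they cannot all fit.

No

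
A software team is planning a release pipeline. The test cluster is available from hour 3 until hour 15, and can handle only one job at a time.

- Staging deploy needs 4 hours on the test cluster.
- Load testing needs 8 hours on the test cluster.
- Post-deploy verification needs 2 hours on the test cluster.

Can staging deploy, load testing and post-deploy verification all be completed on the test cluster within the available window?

No

The test cluster window is 15 − 3 = 12 hours.
Running back to back, the jobs need 4 + 8 + 2 = 14 hours on the test cluster.
Since 14 > 12, they cannot all fit.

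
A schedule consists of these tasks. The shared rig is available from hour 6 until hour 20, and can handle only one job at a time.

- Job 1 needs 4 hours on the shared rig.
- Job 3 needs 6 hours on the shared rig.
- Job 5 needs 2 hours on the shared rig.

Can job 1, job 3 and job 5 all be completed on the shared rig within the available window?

Yes

The shared rig window is 20 − 6 = 14 hours.
Running back to back, the jobs need 4 + 6 + 2 = 12 hours on the shared rig.
Since 12 ≤ 14, they fit within the window.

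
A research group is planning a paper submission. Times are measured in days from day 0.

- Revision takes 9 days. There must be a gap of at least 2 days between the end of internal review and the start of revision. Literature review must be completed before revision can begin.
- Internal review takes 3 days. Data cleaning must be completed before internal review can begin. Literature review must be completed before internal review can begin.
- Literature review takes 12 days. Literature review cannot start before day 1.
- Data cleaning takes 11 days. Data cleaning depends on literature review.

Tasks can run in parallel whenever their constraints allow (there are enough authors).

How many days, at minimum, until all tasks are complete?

After its own release at day 1, literature review can start at day 1 and finishes at day 13.
After literature review (finishes day 13), data cleaning can start at day 13 and finishes at day 24.
Internal review needs all of data cleaning (finishes day 24); literature review (finishes day 13). That puts its earliest start at day 24; it finishes at 24 + 3 = day 27.
Revision cannot start until internal review (finishes day 27, plus 2-day gap → day 29); literature review (finishes day 13). The controlling bound is day 29, so revision finishes at 29 + 9 = day 38.
All tasks are finished once the last one completes. Finish times: Literature review at 13, Data cleaning at 24, Internal review at 27, Revision at 38. The latest is day 38.

38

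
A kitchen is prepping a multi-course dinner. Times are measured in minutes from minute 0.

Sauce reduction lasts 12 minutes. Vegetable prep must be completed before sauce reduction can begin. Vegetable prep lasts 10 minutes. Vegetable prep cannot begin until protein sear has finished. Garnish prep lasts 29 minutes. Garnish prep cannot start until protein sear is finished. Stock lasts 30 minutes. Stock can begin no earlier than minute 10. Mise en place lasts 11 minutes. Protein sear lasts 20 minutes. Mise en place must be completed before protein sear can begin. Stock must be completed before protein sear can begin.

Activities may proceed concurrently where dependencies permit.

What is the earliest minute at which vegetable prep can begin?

Stock waits on its own release at minute 10, so it starts at minute 10 and finishes at 10 + 30 = minute 40.
Nothing blocks mise en place, so it runs from minute 0 to minute 11.
Protein sear has to wait for mise en place (finishes minute 11); stock (finishes minute 40). The latest of these is minute 40, so protein sear runs minute 40 to 40 + 20 = minute 60.
Vegetable prep waits on protein sear (finishes minute 60), so the earliest it can start is minute 60.

60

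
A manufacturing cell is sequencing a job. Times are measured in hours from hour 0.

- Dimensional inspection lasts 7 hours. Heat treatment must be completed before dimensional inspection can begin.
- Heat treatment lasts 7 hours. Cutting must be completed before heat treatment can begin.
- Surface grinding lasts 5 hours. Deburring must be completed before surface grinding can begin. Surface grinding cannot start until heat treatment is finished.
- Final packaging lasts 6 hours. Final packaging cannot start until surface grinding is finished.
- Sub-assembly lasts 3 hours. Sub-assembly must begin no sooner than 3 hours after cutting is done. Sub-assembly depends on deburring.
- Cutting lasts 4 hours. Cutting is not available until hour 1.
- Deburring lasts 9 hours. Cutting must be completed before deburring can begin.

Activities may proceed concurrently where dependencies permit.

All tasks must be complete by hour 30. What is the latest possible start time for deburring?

Nothing follows final packaging; the deadline of hour 30 is its only limit. It must start by 30 − 6 = hour 24.
Surface grinding feeds into final packaging (must start by hour 24); so surface grinding must finish by hour 24 and therefore start by hour 19.
Sub-assembly must finish by hour 30; it takes 3 hours, so it must start by 30 − 3 = hour 27.
For deburring: surface grinding (must start by hour 19); sub-assembly (must start by hour 27). The most restrictive is hour 19; with a 9-hour duration, deburring must start by hour 10.

10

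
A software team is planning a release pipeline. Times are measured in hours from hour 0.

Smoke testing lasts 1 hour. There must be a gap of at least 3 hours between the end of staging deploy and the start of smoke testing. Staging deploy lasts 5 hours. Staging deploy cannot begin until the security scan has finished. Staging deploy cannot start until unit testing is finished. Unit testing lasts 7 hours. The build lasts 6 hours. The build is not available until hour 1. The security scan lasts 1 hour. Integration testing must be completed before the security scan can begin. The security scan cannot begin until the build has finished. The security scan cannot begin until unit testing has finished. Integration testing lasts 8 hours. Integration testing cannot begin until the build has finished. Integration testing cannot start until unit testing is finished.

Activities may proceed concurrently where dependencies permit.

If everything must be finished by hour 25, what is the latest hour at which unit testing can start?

0

Nothing follows smoke testing; the deadline of hour 25 is its only limit. It must start by 25 − 1 = hour 24.
Staging deploy must finish before smoke testing (must start by hour 24, minus 3-hour gap → hour 21). With a 5-hour duration, staging deploy must start by 21 − 5 = hour 16.
The security scan must finish before staging deploy (must start by hour 16). With a 1-hour duration, the security scan must start by 16 − 1 = hour 15.
Since the security scan (must start by hour 15) depends on it, integration testing must finish by hour 15. Backing off its 8-hour duration gives a latest start of hour 7.
Unit testing has several dependents: integration testing (must start by hour 7); the security scan (must start by hour 15); staging deploy (must start by hour 16). The earliest of those limits is hour 7, so unit testing must start by 7 − 7 = hour 0.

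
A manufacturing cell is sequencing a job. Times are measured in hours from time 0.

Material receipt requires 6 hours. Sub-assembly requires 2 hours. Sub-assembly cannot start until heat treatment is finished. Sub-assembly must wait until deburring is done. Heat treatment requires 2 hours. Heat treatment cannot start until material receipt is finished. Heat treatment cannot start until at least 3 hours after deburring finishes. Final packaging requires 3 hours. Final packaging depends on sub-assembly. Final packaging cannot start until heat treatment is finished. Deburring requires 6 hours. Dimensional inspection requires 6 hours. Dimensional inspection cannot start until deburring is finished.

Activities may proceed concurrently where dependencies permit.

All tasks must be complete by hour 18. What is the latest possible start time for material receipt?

To finish by hour 18, final packaging (duration 3) must start no later than hour 15.
Since final packaging (must start by hour 15) depends on it, sub-assembly must finish by hour 15. Backing off its 2-hour duration gives a latest start of hour 13.
Heat treatment has several dependents: sub-assembly (must start by hour 13); final packaging (must start by hour 15). The earliest of those limits is hour 13, so heat treatment must start by 13 − 2 = hour 11.
Material receipt has to be done before heat treatment (must start by hour 11). That means finishing by hour 11, i.e. starting by 11 − 6 = hour 5.

5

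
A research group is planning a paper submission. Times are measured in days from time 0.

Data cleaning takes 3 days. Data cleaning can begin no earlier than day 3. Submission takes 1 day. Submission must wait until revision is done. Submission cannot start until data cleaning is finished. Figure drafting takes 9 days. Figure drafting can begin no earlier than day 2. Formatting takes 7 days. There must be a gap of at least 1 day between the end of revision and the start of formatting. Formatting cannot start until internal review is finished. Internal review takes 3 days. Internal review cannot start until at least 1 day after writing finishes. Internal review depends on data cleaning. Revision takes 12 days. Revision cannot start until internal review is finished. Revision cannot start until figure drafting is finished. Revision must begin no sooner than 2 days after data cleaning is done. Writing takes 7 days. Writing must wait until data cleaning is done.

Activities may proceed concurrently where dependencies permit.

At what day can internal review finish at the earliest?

17

Data cleaning waits on its own release at day 3, so it starts at day 3 and finishes at 3 + 3 = day 6.
After data cleaning (finishes day 6), writing can start at day 6 and finishes at day 13.
Internal review needs all of writing (finishes day 13, plus 1-day gap → day 14); data cleaning (finishes day 6). That puts its earliest start at day 14; it finishes at 14 + 3 = day 17.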